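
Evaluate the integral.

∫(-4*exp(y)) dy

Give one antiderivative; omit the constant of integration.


Answer: -4*exp(y).


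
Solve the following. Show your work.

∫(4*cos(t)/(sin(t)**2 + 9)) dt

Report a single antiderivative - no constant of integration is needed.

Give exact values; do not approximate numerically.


Step 1. Substitute u = sin(t), turning ∫(4*cos(t)/(sin(t)**2 + 9)) dt into ∫(4/(u**2 + 9)) du: now ∫(4/(u**2 + 9)) du.
Step 2. Evaluate the standard form: now 4*atan(u/3)/3.
Step 3. Substitute back u = sin(t): now 4*atan(sin(t)/3)/3.
Answer: 4*atan(sin(t)/3)/3.


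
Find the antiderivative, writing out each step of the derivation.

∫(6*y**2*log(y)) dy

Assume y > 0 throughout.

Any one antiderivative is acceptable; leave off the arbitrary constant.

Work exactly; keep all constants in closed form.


Step 1. Integrate ∫(6*y**2*log(y)) dy by parts with u = log(y), dv = (6*y**2) dy, so v = 2*y**3 [assuming y > 0]: now 2*y**3*log(y) + ∫(-2*y**2) dy.
Step 2. Evaluate the standard form: now 2*y**3*log(y) - 2*y**3/3.
Answer: 2*y**3*log(y) - 2*y**3/3.


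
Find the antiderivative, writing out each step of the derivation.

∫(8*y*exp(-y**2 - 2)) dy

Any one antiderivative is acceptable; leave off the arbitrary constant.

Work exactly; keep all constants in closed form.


Step 1. Substitute u = y**2 + 2, turning ∫(8*y*exp(-y**2 - 2)) dy into ∫(4*exp(-u)) du: now ∫(4*exp(-u)) du.
Step 2. Evaluate the standard form: now -4*exp(-u).
Step 3. Substitute back u = y**2 + 2: now -4*exp(-y**2 - 2).
Answer: -4*exp(-y**2 - 2).


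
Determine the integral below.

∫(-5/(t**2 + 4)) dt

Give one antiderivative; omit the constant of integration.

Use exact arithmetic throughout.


Answer: -5*atan(t/2)/2.


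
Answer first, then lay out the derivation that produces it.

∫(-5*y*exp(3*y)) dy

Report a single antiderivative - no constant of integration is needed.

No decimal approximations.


The answer is -5*y*exp(3*y)/3 + 5*exp(3*y)/9.
Step 1. Integrate ∫(-5*y*exp(3*y)) dy by parts with u = y, dv = (-5*exp(3*y)) dy, so v = -5*exp(3*y)/3: now -5*y*exp(3*y)/3 + ∫(5*exp(3*y)/3) dy.
Step 2. Evaluate the standard form: now -5*y*exp(3*y)/3 + 5*exp(3*y)/9.
Answer: -5*y*exp(3*y)/3 + 5*exp(3*y)/9.


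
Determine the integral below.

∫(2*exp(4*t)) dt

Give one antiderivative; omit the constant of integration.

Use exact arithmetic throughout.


Answer: exp(4*t)/2.


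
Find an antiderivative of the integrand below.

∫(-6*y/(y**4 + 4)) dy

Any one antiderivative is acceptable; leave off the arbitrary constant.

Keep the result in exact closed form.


Answer: -3*atan(y**2/2)/2.


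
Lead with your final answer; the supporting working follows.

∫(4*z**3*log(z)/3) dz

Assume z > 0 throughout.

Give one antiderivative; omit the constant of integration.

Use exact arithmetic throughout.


The answer is z**4*log(z)/3 - z**4/12.
Step 1. Integrate ∫(4*z**3*log(z)/3) dz by parts with u = log(z), dv = (4*z**3/3) dz, so v = z**4/3 [assuming z > 0]: now z**4*log(z)/3 + ∫(-z**3/3) dz.
Step 2. Evaluate the standard form: now z**4*log(z)/3 - z**4/12.
Answer: z**4*log(z)/3 - z**4/12.


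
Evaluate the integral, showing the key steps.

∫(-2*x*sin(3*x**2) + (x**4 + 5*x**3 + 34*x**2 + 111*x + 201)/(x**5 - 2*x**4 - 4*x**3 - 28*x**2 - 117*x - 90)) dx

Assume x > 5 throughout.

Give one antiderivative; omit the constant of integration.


Step 1. Rewrite: now ∫(-2*x*sin(3*x**2)) dx + ∫((x**4 + 5*x**3 + 34*x**2 + 111*x + 201)/(x**5 - 2*x**4 - 4*x**3 - 28*x**2 - 117*x - 90)) dx.
Step 2. Decompose ∫((x**4 + 5*x**3 + 34*x**2 + 111*x + 201)/(x**5 - 2*x**4 - 4*x**3 - 28*x**2 - 117*x - 90)) dx by partial fractions, (x**4 + 5*x**3 + 34*x**2 + 111*x + 201)/(x**5 - 2*x**4 - 4*x**3 - 28*x**2 - 117*x - 90) = -3/(x**2 + 9) + 1/(x + 2) - 2/(x + 1) + 2/(x - 5): now ∫(-2*x*sin(3*x**2)) dx + ∫(2/(x - 5)) dx + ∫(-2/(x + 1)) dx + ∫(1/(x + 2)) dx + ∫(-3/(x**2 + 9)) dx.
Step 3. Evaluate the standard form [assuming x > -1]: now -2*log(x + 1) + ∫(-2*x*sin(3*x**2)) dx + ∫(2/(x - 5)) dx + ∫(1/(x + 2)) dx + ∫(-3/(x**2 + 9)) dx.
Step 4. Evaluate the standard form [assuming x > 5]: now 2*log(x - 5) - 2*log(x + 1) + ∫(-2*x*sin(3*x**2)) dx + ∫(1/(x + 2)) dx + ∫(-3/(x**2 + 9)) dx.
Step 5. Evaluate the standard form [assuming x > -2]: now 2*log(x - 5) - 2*log(x + 1) + log(x + 2) + ∫(-2*x*sin(3*x**2)) dx + ∫(-3/(x**2 + 9)) dx.
Step 6. Evaluate the standard form: now 2*log(x - 5) - 2*log(x + 1) + log(x + 2) - atan(x/3) + ∫(-2*x*sin(3*x**2)) dx.
Step 7. Substitute u = x**2, turning ∫(-2*x*sin(3*x**2)) dx into ∫(-sin(3*u)) du: now 2*log(x - 5) - 2*log(x + 1) + log(x + 2) - atan(x/3) + ∫(-sin(3*u)) du.
Step 8. Evaluate the standard form: now 2*log(x - 5) - 2*log(x + 1) + log(x + 2) + cos(3*u)/3 - atan(x/3).
Step 9. Substitute back u = x**2: now 2*log(x - 5) - 2*log(x + 1) + log(x + 2) + cos(3*x**2)/3 - atan(x/3).
Answer: 2*log(x - 5) - 2*log(x + 1) + log(x + 2) + cos(3*x**2)/3 - atan(x/3).


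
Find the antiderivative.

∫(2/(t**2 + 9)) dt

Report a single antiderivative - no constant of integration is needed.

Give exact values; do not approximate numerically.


Answer: 2*atan(t/3)/3.


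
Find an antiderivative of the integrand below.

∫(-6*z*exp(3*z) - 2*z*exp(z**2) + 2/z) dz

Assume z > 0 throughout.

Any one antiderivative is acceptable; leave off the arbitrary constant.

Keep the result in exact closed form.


Answer: -2*z*exp(3*z) + 2*exp(3*z)/3 - exp(z**2) + 2*log(z).


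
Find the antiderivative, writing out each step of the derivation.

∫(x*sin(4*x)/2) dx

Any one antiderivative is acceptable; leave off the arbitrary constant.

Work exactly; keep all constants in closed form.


Step 1. Integrate ∫(x*sin(4*x)/2) dx by parts with u = x, dv = (sin(4*x)/2) dx, so v = -cos(4*x)/8: now -x*cos(4*x)/8 + ∫(cos(4*x)/8) dx.
Step 2. Evaluate the standard form: now -x*cos(4*x)/8 + sin(4*x)/32.
Answer: -x*cos(4*x)/8 + sin(4*x)/32.


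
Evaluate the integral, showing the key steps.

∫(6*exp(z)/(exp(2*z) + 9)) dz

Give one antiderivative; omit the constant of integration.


Step 1. Substitute u = exp(z), turning ∫(6*exp(z)/(exp(2*z) + 9)) dz into ∫(6/(u**2 + 9)) du: now ∫(6/(u**2 + 9)) du.
Step 2. Evaluate the standard form: now 2*atan(u/3).
Step 3. Substitute back u = exp(z): now 2*atan(exp(z)/3).
Answer: 2*atan(exp(z)/3).


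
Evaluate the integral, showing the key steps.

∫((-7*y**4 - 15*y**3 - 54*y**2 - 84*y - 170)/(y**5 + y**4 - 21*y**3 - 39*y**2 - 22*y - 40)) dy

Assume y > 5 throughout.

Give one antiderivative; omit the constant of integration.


Step 1. Decompose ∫((-7*y**4 - 15*y**3 - 54*y**2 - 84*y - 170)/(y**5 + y**4 - 21*y**3 - 39*y**2 - 22*y - 40)) dy by partial fractions, (-7*y**4 - 15*y**3 - 54*y**2 - 84*y - 170)/(y**5 + y**4 - 21*y**3 - 39*y**2 - 22*y - 40) = 3/(y**2 + 1) - 5/(y + 4) + 3/(y + 2) - 5/(y - 5): now ∫(-5/(y - 5)) dy + ∫(3/(y + 2)) dy + ∫(-5/(y + 4)) dy + ∫(3/(y**2 + 1)) dy.
Step 2. Evaluate the standard form [assuming y > -4]: now -5*log(y + 4) + ∫(-5/(y - 5)) dy + ∫(3/(y + 2)) dy + ∫(3/(y**2 + 1)) dy.
Step 3. Evaluate the standard form [assuming y > -2]: now 3*log(y + 2) - 5*log(y + 4) + ∫(-5/(y - 5)) dy + ∫(3/(y**2 + 1)) dy.
Step 4. Evaluate the standard form [assuming y > 5]: now -5*log(y - 5) + 3*log(y + 2) - 5*log(y + 4) + ∫(3/(y**2 + 1)) dy.
Step 5. Evaluate the standard form: now -5*log(y - 5) + 3*log(y + 2) - 5*log(y + 4) + 3*atan(y).
Answer: -5*log(y - 5) + 3*log(y + 2) - 5*log(y + 4) + 3*atan(y).


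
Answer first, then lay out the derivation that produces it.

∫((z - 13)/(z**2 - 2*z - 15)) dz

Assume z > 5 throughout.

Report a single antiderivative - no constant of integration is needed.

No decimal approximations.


The answer is -log(z - 5) + 2*log(z + 3).
Step 1. Decompose ∫((z - 13)/(z**2 - 2*z - 15)) dz by partial fractions, (z - 13)/(z**2 - 2*z - 15) = 2/(z + 3) - 1/(z - 5): now ∫(-1/(z - 5)) dz + ∫(2/(z + 3)) dz.
Step 2. Evaluate the standard form [assuming z > -3]: now 2*log(z + 3) + ∫(-1/(z - 5)) dz.
Step 3. Evaluate the standard form [assuming z > 5]: now -log(z - 5) + 2*log(z + 3).
Answer: -log(z - 5) + 2*log(z + 3).


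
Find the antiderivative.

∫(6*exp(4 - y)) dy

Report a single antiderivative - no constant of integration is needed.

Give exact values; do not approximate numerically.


Answer: -6*exp(4 - y).


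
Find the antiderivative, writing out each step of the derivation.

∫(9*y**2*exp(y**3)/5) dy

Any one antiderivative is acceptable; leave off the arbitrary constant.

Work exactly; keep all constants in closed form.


Step 1. Substitute u = y**3, turning ∫(9*y**2*exp(y**3)/5) dy into ∫(3*exp(u)/5) du: now ∫(3*exp(u)/5) du.
Step 2. Evaluate the standard form: now 3*exp(u)/5.
Step 3. Substitute back u = y**3: now 3*exp(y**3)/5.
Answer: 3*exp(y**3)/5.


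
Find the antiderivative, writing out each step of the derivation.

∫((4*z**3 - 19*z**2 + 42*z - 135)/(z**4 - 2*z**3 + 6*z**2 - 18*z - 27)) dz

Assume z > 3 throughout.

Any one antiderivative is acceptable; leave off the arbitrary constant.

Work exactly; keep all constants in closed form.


Step 1. Decompose ∫((4*z**3 - 19*z**2 + 42*z - 135)/(z**4 - 2*z**3 + 6*z**2 - 18*z - 27)) dz by partial fractions, (4*z**3 - 19*z**2 + 42*z - 135)/(z**4 - 2*z**3 + 6*z**2 - 18*z - 27) = -3/(z**2 + 9) + 5/(z + 1) - 1/(z - 3): now ∫(-1/(z - 3)) dz + ∫(5/(z + 1)) dz + ∫(-3/(z**2 + 9)) dz.
Step 2. Evaluate the standard form [assuming z > 3]: now -log(z - 3) + ∫(5/(z + 1)) dz + ∫(-3/(z**2 + 9)) dz.
Step 3. Evaluate the standard form [assuming z > -1]: now -log(z - 3) + 5*log(z + 1) + ∫(-3/(z**2 + 9)) dz.
Step 4. Evaluate the standard form: now -log(z - 3) + 5*log(z + 1) - atan(z/3).
Answer: -log(z - 3) + 5*log(z + 1) - atan(z/3).


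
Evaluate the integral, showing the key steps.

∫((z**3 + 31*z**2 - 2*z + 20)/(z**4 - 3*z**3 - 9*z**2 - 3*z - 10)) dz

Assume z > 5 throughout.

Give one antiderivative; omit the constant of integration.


Step 1. Decompose ∫((z**3 + 31*z**2 - 2*z + 20)/(z**4 - 3*z**3 - 9*z**2 - 3*z - 10)) dz by partial fractions, (z**3 + 31*z**2 - 2*z + 20)/(z**4 - 3*z**3 - 9*z**2 - 3*z - 10) = 1/(z**2 + 1) - 4/(z + 2) + 5/(z - 5): now ∫(5/(z - 5)) dz + ∫(-4/(z + 2)) dz + ∫(1/(z**2 + 1)) dz.
Step 2. Evaluate the standard form [assuming z > 5]: now 5*log(z - 5) + ∫(-4/(z + 2)) dz + ∫(1/(z**2 + 1)) dz.
Step 3. Evaluate the standard form [assuming z > -2]: now 5*log(z - 5) - 4*log(z + 2) + ∫(1/(z**2 + 1)) dz.
Step 4. Evaluate the standard form: now 5*log(z - 5) - 4*log(z + 2) + atan(z).
Answer: 5*log(z - 5) - 4*log(z + 2) + atan(z).


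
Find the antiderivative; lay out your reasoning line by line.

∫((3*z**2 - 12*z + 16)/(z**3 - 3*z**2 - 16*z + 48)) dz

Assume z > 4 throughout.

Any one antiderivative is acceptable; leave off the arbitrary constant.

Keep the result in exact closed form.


Step 1. Decompose ∫((3*z**2 - 12*z + 16)/(z**3 - 3*z**2 - 16*z + 48)) dz by partial fractions, (3*z**2 - 12*z + 16)/(z**3 - 3*z**2 - 16*z + 48) = 2/(z + 4) - 1/(z - 3) + 2/(z - 4): now ∫(2/(z - 4)) dz + ∫(-1/(z - 3)) dz + ∫(2/(z + 4)) dz.
Step 2. Evaluate the standard form [assuming z > 4]: now 2*log(z - 4) + ∫(-1/(z - 3)) dz + ∫(2/(z + 4)) dz.
Step 3. Evaluate the standard form [assuming z > 3]: now 2*log(z - 4) - log(z - 3) + ∫(2/(z + 4)) dz.
Step 4. Evaluate the standard form [assuming z > -4]: now 2*log(z - 4) - log(z - 3) + 2*log(z + 4).
Answer: 2*log(z - 4) - log(z - 3) + 2*log(z + 4).


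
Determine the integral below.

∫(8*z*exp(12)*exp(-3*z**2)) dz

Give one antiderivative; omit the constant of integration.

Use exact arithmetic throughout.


Answer: -4*exp(12 - 3*z**2)/3.


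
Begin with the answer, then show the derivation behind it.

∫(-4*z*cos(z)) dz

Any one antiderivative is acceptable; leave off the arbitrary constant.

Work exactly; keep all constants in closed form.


The answer is -4*z*sin(z) - 4*cos(z).
Step 1. Integrate ∫(-4*z*cos(z)) dz by parts with u = z, dv = (-4*cos(z)) dz, so v = -4*sin(z): now -4*z*sin(z) + ∫(4*sin(z)) dz.
Step 2. Evaluate the standard form: now -4*z*sin(z) - 4*cos(z).
Answer: -4*z*sin(z) - 4*cos(z).


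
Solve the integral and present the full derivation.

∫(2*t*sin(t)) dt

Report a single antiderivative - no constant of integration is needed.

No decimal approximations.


Step 1. Integrate ∫(2*t*sin(t)) dt by parts with u = t, dv = (2*sin(t)) dt, so v = -2*cos(t): now -2*t*cos(t) + ∫(2*cos(t)) dt.
Step 2. Evaluate the standard form: now -2*t*cos(t) + 2*sin(t).
Answer: -2*t*cos(t) + 2*sin(t).


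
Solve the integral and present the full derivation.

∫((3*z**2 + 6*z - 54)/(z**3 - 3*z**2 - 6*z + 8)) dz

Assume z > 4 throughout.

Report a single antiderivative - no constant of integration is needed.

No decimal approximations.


Step 1. Decompose ∫((3*z**2 + 6*z - 54)/(z**3 - 3*z**2 - 6*z + 8)) dz by partial fractions, (3*z**2 + 6*z - 54)/(z**3 - 3*z**2 - 6*z + 8) = -3/(z + 2) + 5/(z - 1) + 1/(z - 4): now ∫(1/(z - 4)) dz + ∫(5/(z - 1)) dz + ∫(-3/(z + 2)) dz.
Step 2. Evaluate the standard form [assuming z > 1]: now 5*log(z - 1) + ∫(1/(z - 4)) dz + ∫(-3/(z + 2)) dz.
Step 3. Evaluate the standard form [assuming z > -2]: now 5*log(z - 1) - 3*log(z + 2) + ∫(1/(z - 4)) dz.
Step 4. Evaluate the standard form [assuming z > 4]: now log(z - 4) + 5*log(z - 1) - 3*log(z + 2).
Answer: log(z - 4) + 5*log(z - 1) - 3*log(z + 2).


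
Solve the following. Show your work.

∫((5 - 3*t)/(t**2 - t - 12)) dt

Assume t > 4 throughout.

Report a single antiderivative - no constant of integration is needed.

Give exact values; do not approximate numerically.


Step 1. Decompose ∫((5 - 3*t)/(t**2 - t - 12)) dt by partial fractions, (5 - 3*t)/(t**2 - t - 12) = -2/(t + 3) - 1/(t - 4): now ∫(-1/(t - 4)) dt + ∫(-2/(t + 3)) dt.
Step 2. Evaluate the standard form [assuming t > -3]: now -2*log(t + 3) + ∫(-1/(t - 4)) dt.
Step 3. Evaluate the standard form [assuming t > 4]: now -log(t - 4) - 2*log(t + 3).
Answer: -log(t - 4) - 2*log(t + 3).


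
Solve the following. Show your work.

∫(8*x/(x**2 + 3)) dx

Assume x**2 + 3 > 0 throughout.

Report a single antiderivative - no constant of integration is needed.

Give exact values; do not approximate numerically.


Step 1. Substitute u = x**2 + 3, turning ∫(8*x/(x**2 + 3)) dx into ∫(4/u) du: now ∫(4/u) du.
Step 2. Evaluate the standard form [assuming u > 0]: now 4*log(u).
Step 3. Substitute back u = x**2 + 3: now 4*log(x**2 + 3).
Answer: 4*log(x**2 + 3).


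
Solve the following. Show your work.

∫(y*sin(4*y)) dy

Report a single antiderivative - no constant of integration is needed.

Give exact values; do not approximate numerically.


Step 1. Integrate ∫(y*sin(4*y)) dy by parts with u = y, dv = (sin(4*y)) dy, so v = -cos(4*y)/4: now -y*cos(4*y)/4 + ∫(cos(4*y)/4) dy.
Step 2. Evaluate the standard form: now -y*cos(4*y)/4 + sin(4*y)/16.
Answer: -y*cos(4*y)/4 + sin(4*y)/16.


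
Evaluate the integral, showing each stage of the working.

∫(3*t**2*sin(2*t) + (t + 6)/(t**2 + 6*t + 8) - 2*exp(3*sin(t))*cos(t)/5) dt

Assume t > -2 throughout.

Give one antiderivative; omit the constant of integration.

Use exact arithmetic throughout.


Step 1. Rewrite: now ∫(3*t**2*sin(2*t)) dt + ∫((t + 6)/(t**2 + 6*t + 8)) dt + ∫(-2*exp(3*sin(t))*cos(t)/5) dt.
Step 2. Substitute u = sin(t), turning ∫(-2*exp(3*sin(t))*cos(t)/5) dt into ∫(-2*exp(3*u)/5) du: now ∫(3*t**2*sin(2*t)) dt + ∫((t + 6)/(t**2 + 6*t + 8)) dt + ∫(-2*exp(3*u)/5) du.
Step 3. Evaluate the standard form: now -2*exp(3*u)/15 + ∫(3*t**2*sin(2*t)) dt + ∫((t + 6)/(t**2 + 6*t + 8)) dt.
Step 4. Substitute back u = sin(t): now -2*exp(3*sin(t))/15 + ∫(3*t**2*sin(2*t)) dt + ∫((t + 6)/(t**2 + 6*t + 8)) dt.
Step 5. Decompose ∫((t + 6)/(t**2 + 6*t + 8)) dt by partial fractions, (t + 6)/(t**2 + 6*t + 8) = -1/(t + 4) + 2/(t + 2): now -2*exp(3*sin(t))/15 + ∫(3*t**2*sin(2*t)) dt + ∫(2/(t + 2)) dt + ∫(-1/(t + 4)) dt.
Step 6. Evaluate the standard form [assuming t > -2]: now -2*exp(3*sin(t))/15 + 2*log(t + 2) + ∫(3*t**2*sin(2*t)) dt + ∫(-1/(t + 4)) dt.
Step 7. Evaluate the standard form [assuming t > -4]: now -2*exp(3*sin(t))/15 + 2*log(t + 2) - log(t + 4) + ∫(3*t**2*sin(2*t)) dt.
Step 8. Integrate ∫(3*t**2*sin(2*t)) dt by parts with u = t**2, dv = (3*sin(2*t)) dt, so v = -3*cos(2*t)/2: now -3*t**2*cos(2*t)/2 - 2*exp(3*sin(t))/15 + 2*log(t + 2) - log(t + 4) + ∫(3*t*cos(2*t)) dt.
Step 9. Integrate ∫(3*t*cos(2*t)) dt by parts with u = t, dv = (3*cos(2*t)) dt, so v = 3*sin(2*t)/2: now -3*t**2*cos(2*t)/2 + 3*t*sin(2*t)/2 - 2*exp(3*sin(t))/15 + 2*log(t + 2) - log(t + 4) + ∫(-3*sin(2*t)/2) dt.
Step 10. Evaluate the standard form: now -3*t**2*cos(2*t)/2 + 3*t*sin(2*t)/2 - 2*exp(3*sin(t))/15 + 2*log(t + 2) - log(t + 4) + 3*cos(2*t)/4.
Answer: -3*t**2*cos(2*t)/2 + 3*t*sin(2*t)/2 - 2*exp(3*sin(t))/15 + 2*log(t + 2) - log(t + 4) + 3*cos(2*t)/4.


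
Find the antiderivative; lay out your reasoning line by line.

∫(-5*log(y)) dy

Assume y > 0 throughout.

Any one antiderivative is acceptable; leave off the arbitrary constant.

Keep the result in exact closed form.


Step 1. Integrate ∫(-5*log(y)) dy by parts with u = log(y), dv = (-5) dy, so v = -5*y [assuming y > 0]: now -5*y*log(y) + ∫(5) dy.
Step 2. Evaluate the standard form: now -5*y*log(y) + 5*y.
Answer: -5*y*log(y) + 5*y.


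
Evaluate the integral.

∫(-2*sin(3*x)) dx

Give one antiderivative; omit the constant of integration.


Answer: 2*cos(3*x)/3.


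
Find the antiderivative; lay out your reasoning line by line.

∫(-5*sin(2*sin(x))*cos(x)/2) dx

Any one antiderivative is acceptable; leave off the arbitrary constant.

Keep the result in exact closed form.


Step 1. Substitute u = sin(x), turning ∫(-5*sin(2*sin(x))*cos(x)/2) dx into ∫(-5*sin(2*u)/2) du: now ∫(-5*sin(2*u)/2) du.
Step 2. Evaluate the standard form: now 5*cos(2*u)/4.
Step 3. Substitute back u = sin(x): now 5*cos(2*sin(x))/4.
Answer: 5*cos(2*sin(x))/4.


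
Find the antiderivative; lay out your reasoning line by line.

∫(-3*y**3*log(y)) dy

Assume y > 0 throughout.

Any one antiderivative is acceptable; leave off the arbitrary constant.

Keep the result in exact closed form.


Step 1. Integrate ∫(-3*y**3*log(y)) dy by parts with u = log(y), dv = (-3*y**3) dy, so v = -3*y**4/4 [assuming y > 0]: now -3*y**4*log(y)/4 + ∫(3*y**3/4) dy.
Step 2. Evaluate the standard form: now -3*y**4*log(y)/4 + 3*y**4/16.
Answer: -3*y**4*log(y)/4 + 3*y**4/16.


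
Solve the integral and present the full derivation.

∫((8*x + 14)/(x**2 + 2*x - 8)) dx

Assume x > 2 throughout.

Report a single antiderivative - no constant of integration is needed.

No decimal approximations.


Step 1. Decompose ∫((8*x + 14)/(x**2 + 2*x - 8)) dx by partial fractions, (8*x + 14)/(x**2 + 2*x - 8) = 3/(x + 4) + 5/(x - 2): now ∫(5/(x - 2)) dx + ∫(3/(x + 4)) dx.
Step 2. Evaluate the standard form [assuming x > -4]: now 3*log(x + 4) + ∫(5/(x - 2)) dx.
Step 3. Evaluate the standard form [assuming x > 2]: now 5*log(x - 2) + 3*log(x + 4).
Answer: 5*log(x - 2) + 3*log(x + 4).


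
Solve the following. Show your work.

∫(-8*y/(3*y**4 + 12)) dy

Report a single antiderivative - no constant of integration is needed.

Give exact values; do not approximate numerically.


Step 1. Substitute u = y**2, turning ∫(-8*y/(3*y**4 + 12)) dy into ∫(-4/(3*(u**2 + 4))) du: now ∫(-4/(3*(u**2 + 4))) du.
Step 2. Evaluate the standard form: now -2*atan(u/2)/3.
Step 3. Substitute back u = y**2: now -2*atan(y**2/2)/3.
Answer: -2*atan(y**2/2)/3.


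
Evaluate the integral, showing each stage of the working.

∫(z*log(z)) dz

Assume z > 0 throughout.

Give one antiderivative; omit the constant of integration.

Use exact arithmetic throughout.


Step 1. Integrate ∫(z*log(z)) dz by parts with u = log(z), dv = (z) dz, so v = z**2/2 [assuming z > 0]: now z**2*log(z)/2 + ∫(-z/2) dz.
Step 2. Evaluate the standard form: now z**2*log(z)/2 - z**2/4.
Answer: z**2*log(z)/2 - z**2/4.


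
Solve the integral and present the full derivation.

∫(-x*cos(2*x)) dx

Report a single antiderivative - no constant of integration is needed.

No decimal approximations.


Step 1. Integrate ∫(-x*cos(2*x)) dx by parts with u = x, dv = (-cos(2*x)) dx, so v = -sin(2*x)/2: now -x*sin(2*x)/2 + ∫(sin(2*x)/2) dx.
Step 2. Evaluate the standard form: now -x*sin(2*x)/2 - cos(2*x)/4.
Answer: -x*sin(2*x)/2 - cos(2*x)/4.


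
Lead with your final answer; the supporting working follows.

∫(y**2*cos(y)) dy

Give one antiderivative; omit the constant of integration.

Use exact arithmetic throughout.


The answer is y**2*sin(y) + 2*y*cos(y) - 2*sin(y).
Step 1. Integrate ∫(y**2*cos(y)) dy by parts with u = y**2, dv = (cos(y)) dy, so v = sin(y): now y**2*sin(y) + ∫(-2*y*sin(y)) dy.
Step 2. Integrate ∫(-2*y*sin(y)) dy by parts with u = y, dv = (-2*sin(y)) dy, so v = 2*cos(y): now y**2*sin(y) + 2*y*cos(y) + ∫(-2*cos(y)) dy.
Step 3. Evaluate the standard form: now y**2*sin(y) + 2*y*cos(y) - 2*sin(y).
Answer: y**2*sin(y) + 2*y*cos(y) - 2*sin(y).


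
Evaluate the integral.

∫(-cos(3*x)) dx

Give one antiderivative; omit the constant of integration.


Answer: -sin(3*x)/3.


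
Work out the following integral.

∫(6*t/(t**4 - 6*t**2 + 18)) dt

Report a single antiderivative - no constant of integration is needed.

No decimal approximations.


Answer: atan(t**2/3 - 1).


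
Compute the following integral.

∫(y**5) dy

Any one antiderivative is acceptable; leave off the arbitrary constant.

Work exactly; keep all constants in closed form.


Answer: y**6/6.


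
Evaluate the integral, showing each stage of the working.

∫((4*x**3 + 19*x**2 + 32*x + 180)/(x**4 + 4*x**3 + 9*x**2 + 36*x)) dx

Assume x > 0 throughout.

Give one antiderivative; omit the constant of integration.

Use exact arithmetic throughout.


Step 1. Decompose ∫((4*x**3 + 19*x**2 + 32*x + 180)/(x**4 + 4*x**3 + 9*x**2 + 36*x)) dx by partial fractions, (4*x**3 + 19*x**2 + 32*x + 180)/(x**4 + 4*x**3 + 9*x**2 + 36*x) = -1/(x**2 + 9) - 1/(x + 4) + 5/x: now ∫(5/x) dx + ∫(-1/(x + 4)) dx + ∫(-1/(x**2 + 9)) dx.
Step 2. Evaluate the standard form [assuming x > 0]: now 5*log(x) + ∫(-1/(x + 4)) dx + ∫(-1/(x**2 + 9)) dx.
Step 3. Evaluate the standard form [assuming x > -4]: now 5*log(x) - log(x + 4) + ∫(-1/(x**2 + 9)) dx.
Step 4. Evaluate the standard form: now 5*log(x) - log(x + 4) - atan(x/3)/3.
Answer: 5*log(x) - log(x + 4) - atan(x/3)/3.


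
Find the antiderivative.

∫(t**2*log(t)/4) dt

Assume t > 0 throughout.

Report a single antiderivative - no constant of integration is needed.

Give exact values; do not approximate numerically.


Answer: t**3*log(t)/12 - t**3/36.


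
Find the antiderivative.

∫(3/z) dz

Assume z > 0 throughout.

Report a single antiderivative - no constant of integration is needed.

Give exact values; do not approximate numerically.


Answer: 3*log(z).


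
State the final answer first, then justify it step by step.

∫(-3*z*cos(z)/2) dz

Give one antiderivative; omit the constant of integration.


The answer is -3*z*sin(z)/2 - 3*cos(z)/2.
Step 1. Integrate ∫(-3*z*cos(z)/2) dz by parts with u = z, dv = (-3*cos(z)/2) dz, so v = -3*sin(z)/2: now -3*z*sin(z)/2 + ∫(3*sin(z)/2) dz.
Step 2. Evaluate the standard form: now -3*z*sin(z)/2 - 3*cos(z)/2.
Answer: -3*z*sin(z)/2 - 3*cos(z)/2.


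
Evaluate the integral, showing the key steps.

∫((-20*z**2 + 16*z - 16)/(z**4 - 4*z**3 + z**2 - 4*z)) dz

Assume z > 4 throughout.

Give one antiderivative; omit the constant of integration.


Step 1. Decompose ∫((-20*z**2 + 16*z - 16)/(z**4 - 4*z**3 + z**2 - 4*z)) dz by partial fractions, (-20*z**2 + 16*z - 16)/(z**4 - 4*z**3 + z**2 - 4*z) = -4/(z**2 + 1) - 4/(z - 4) + 4/z: now ∫(4/z) dz + ∫(-4/(z - 4)) dz + ∫(-4/(z**2 + 1)) dz.
Step 2. Evaluate the standard form [assuming z > 0]: now 4*log(z) + ∫(-4/(z - 4)) dz + ∫(-4/(z**2 + 1)) dz.
Step 3. Evaluate the standard form [assuming z > 4]: now 4*log(z) - 4*log(z - 4) + ∫(-4/(z**2 + 1)) dz.
Step 4. Evaluate the standard form: now 4*log(z) - 4*log(z - 4) - 4*atan(z).
Answer: 4*log(z) - 4*log(z - 4) - 4*atan(z).


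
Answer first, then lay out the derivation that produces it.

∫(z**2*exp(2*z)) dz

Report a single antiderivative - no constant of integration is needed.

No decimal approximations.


The answer is z**2*exp(2*z)/2 - z*exp(2*z)/2 + exp(2*z)/4.
Step 1. Integrate ∫(z**2*exp(2*z)) dz by parts with u = z**2, dv = (exp(2*z)) dz, so v = exp(2*z)/2: now z**2*exp(2*z)/2 + ∫(-z*exp(2*z)) dz.
Step 2. Integrate ∫(-z*exp(2*z)) dz by parts with u = z, dv = (-exp(2*z)) dz, so v = -exp(2*z)/2: now z**2*exp(2*z)/2 - z*exp(2*z)/2 + ∫(exp(2*z)/2) dz.
Step 3. Evaluate the standard form: now z**2*exp(2*z)/2 - z*exp(2*z)/2 + exp(2*z)/4.
Answer: z**2*exp(2*z)/2 - z*exp(2*z)/2 + exp(2*z)/4.


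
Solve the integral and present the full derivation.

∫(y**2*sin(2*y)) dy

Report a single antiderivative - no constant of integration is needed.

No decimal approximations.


Step 1. Integrate ∫(y**2*sin(2*y)) dy by parts with u = y**2, dv = (sin(2*y)) dy, so v = -cos(2*y)/2: now -y**2*cos(2*y)/2 + ∫(y*cos(2*y)) dy.
Step 2. Integrate ∫(y*cos(2*y)) dy by parts with u = y, dv = (cos(2*y)) dy, so v = sin(2*y)/2: now -y**2*cos(2*y)/2 + y*sin(2*y)/2 + ∫(-sin(2*y)/2) dy.
Step 3. Evaluate the standard form: now -y**2*cos(2*y)/2 + y*sin(2*y)/2 + cos(2*y)/4.
Answer: -y**2*cos(2*y)/2 + y*sin(2*y)/2 + cos(2*y)/4.


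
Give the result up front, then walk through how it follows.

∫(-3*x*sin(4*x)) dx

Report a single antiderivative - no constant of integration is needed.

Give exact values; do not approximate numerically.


The answer is 3*x*cos(4*x)/4 - 3*sin(4*x)/16.
Step 1. Integrate ∫(-3*x*sin(4*x)) dx by parts with u = x, dv = (-3*sin(4*x)) dx, so v = 3*cos(4*x)/4: now 3*x*cos(4*x)/4 + ∫(-3*cos(4*x)/4) dx.
Step 2. Evaluate the standard form: now 3*x*cos(4*x)/4 - 3*sin(4*x)/16.
Answer: 3*x*cos(4*x)/4 - 3*sin(4*x)/16.


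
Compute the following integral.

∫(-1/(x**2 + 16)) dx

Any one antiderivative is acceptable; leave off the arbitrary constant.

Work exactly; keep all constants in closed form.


Answer: -atan(x/4)/4.


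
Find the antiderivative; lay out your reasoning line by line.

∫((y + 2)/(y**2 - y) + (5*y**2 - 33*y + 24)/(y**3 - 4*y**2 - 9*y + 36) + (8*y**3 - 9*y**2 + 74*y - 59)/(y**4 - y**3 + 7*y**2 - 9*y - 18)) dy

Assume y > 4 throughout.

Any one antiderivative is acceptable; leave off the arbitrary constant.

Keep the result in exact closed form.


Step 1. Rewrite: now ∫((y + 2)/(y**2 - y)) dy + ∫((5*y**2 - 33*y + 24)/(y**3 - 4*y**2 - 9*y + 36)) dy + ∫((8*y**3 - 9*y**2 + 74*y - 59)/(y**4 - y**3 + 7*y**2 - 9*y - 18)) dy.
Step 2. Decompose ∫((8*y**3 - 9*y**2 + 74*y - 59)/(y**4 - y**3 + 7*y**2 - 9*y - 18)) dy by partial fractions, (8*y**3 - 9*y**2 + 74*y - 59)/(y**4 - y**3 + 7*y**2 - 9*y - 18) = -2/(y**2 + 9) + 5/(y + 1) + 3/(y - 2): now ∫((y + 2)/(y**2 - y)) dy + ∫((5*y**2 - 33*y + 24)/(y**3 - 4*y**2 - 9*y + 36)) dy + ∫(3/(y - 2)) dy + ∫(5/(y + 1)) dy + ∫(-2/(y**2 + 9)) dy.
Step 3. Evaluate the standard form [assuming y > -1]: now 5*log(y + 1) + ∫((y + 2)/(y**2 - y)) dy + ∫((5*y**2 - 33*y + 24)/(y**3 - 4*y**2 - 9*y + 36)) dy + ∫(3/(y - 2)) dy + ∫(-2/(y**2 + 9)) dy.
Step 4. Evaluate the standard form [assuming y > 2]: now 3*log(y - 2) + 5*log(y + 1) + ∫((y + 2)/(y**2 - y)) dy + ∫((5*y**2 - 33*y + 24)/(y**3 - 4*y**2 - 9*y + 36)) dy + ∫(-2/(y**2 + 9)) dy.
Step 5. Evaluate the standard form: now 3*log(y - 2) + 5*log(y + 1) - 2*atan(y/3)/3 + ∫((y + 2)/(y**2 - y)) dy + ∫((5*y**2 - 33*y + 24)/(y**3 - 4*y**2 - 9*y + 36)) dy.
Step 6. Decompose ∫((y + 2)/(y**2 - y)) dy by partial fractions, (y + 2)/(y**2 - y) = 3/(y - 1) - 2/y: now 3*log(y - 2) + 5*log(y + 1) - 2*atan(y/3)/3 + ∫(-2/y) dy + ∫((5*y**2 - 33*y + 24)/(y**3 - 4*y**2 - 9*y + 36)) dy + ∫(3/(y - 1)) dy.
Step 7. Evaluate the standard form [assuming y > 0]: now -2*log(y) + 3*log(y - 2) + 5*log(y + 1) - 2*atan(y/3)/3 + ∫((5*y**2 - 33*y + 24)/(y**3 - 4*y**2 - 9*y + 36)) dy + ∫(3/(y - 1)) dy.
Step 8. Evaluate the standard form [assuming y > 1]: now -2*log(y) + 3*log(y - 2) + 3*log(y - 1) + 5*log(y + 1) - 2*atan(y/3)/3 + ∫((5*y**2 - 33*y + 24)/(y**3 - 4*y**2 - 9*y + 36)) dy.
Step 9. Decompose ∫((5*y**2 - 33*y + 24)/(y**3 - 4*y**2 - 9*y + 36)) dy by partial fractions, (5*y**2 - 33*y + 24)/(y**3 - 4*y**2 - 9*y + 36) = 4/(y + 3) + 5/(y - 3) - 4/(y - 4): now -2*log(y) + 3*log(y - 2) + 3*log(y - 1) + 5*log(y + 1) - 2*atan(y/3)/3 + ∫(-4/(y - 4)) dy + ∫(5/(y - 3)) dy + ∫(4/(y + 3)) dy.
Step 10. Evaluate the standard form [assuming y > 3]: now -2*log(y) + 5*log(y - 3) + 3*log(y - 2) + 3*log(y - 1) + 5*log(y + 1) - 2*atan(y/3)/3 + ∫(-4/(y - 4)) dy + ∫(4/(y + 3)) dy.
Step 11. Evaluate the standard form [assuming y > 4]: now -2*log(y) - 4*log(y - 4) + 5*log(y - 3) + 3*log(y - 2) + 3*log(y - 1) + 5*log(y + 1) - 2*atan(y/3)/3 + ∫(4/(y + 3)) dy.
Step 12. Evaluate the standard form [assuming y > -3]: now -2*log(y) - 4*log(y - 4) + 5*log(y - 3) + 3*log(y - 2) + 3*log(y - 1) + 5*log(y + 1) + 4*log(y + 3) - 2*atan(y/3)/3.
Answer: -2*log(y) - 4*log(y - 4) + 5*log(y - 3) + 3*log(y - 2) + 3*log(y - 1) + 5*log(y + 1) + 4*log(y + 3) - 2*atan(y/3)/3.


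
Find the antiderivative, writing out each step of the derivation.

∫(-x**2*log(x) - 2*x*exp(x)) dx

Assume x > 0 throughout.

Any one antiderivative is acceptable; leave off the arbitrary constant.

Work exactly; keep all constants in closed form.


Step 1. Rewrite: now ∫(-2*x*exp(x)) dx + ∫(-x**2*log(x)) dx.
Step 2. Integrate ∫(-x**2*log(x)) dx by parts with u = log(x), dv = (-x**2) dx, so v = -x**3/3 [assuming x > 0]: now -x**3*log(x)/3 + ∫(x**2/3) dx + ∫(-2*x*exp(x)) dx.
Step 3. Evaluate the standard form: now -x**3*log(x)/3 + x**3/9 + ∫(-2*x*exp(x)) dx.
Step 4. Integrate ∫(-2*x*exp(x)) dx by parts with u = x, dv = (-2*exp(x)) dx, so v = -2*exp(x): now -x**3*log(x)/3 + x**3/9 - 2*x*exp(x) + ∫(2*exp(x)) dx.
Step 5. Evaluate the standard form: now -x**3*log(x)/3 + x**3/9 - 2*x*exp(x) + 2*exp(x).
Answer: -x**3*log(x)/3 + x**3/9 - 2*x*exp(x) + 2*exp(x).


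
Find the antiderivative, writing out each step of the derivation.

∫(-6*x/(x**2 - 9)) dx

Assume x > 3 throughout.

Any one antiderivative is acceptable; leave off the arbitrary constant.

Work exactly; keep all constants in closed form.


Step 1. Decompose ∫(-6*x/(x**2 - 9)) dx by partial fractions, -6*x/(x**2 - 9) = -3/(x + 3) - 3/(x - 3): now ∫(-3/(x - 3)) dx + ∫(-3/(x + 3)) dx.
Step 2. Evaluate the standard form [assuming x > -3]: now -3*log(x + 3) + ∫(-3/(x - 3)) dx.
Step 3. Evaluate the standard form [assuming x > 3]: now -3*log(x - 3) - 3*log(x + 3).
Answer: -3*log(x - 3) - 3*log(x + 3).


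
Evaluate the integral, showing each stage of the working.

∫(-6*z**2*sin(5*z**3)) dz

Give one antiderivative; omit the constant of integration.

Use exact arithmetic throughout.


Step 1. Substitute u = z**3, turning ∫(-6*z**2*sin(5*z**3)) dz into ∫(-2*sin(5*u)) du: now ∫(-2*sin(5*u)) du.
Step 2. Evaluate the standard form: now 2*cos(5*u)/5.
Step 3. Substitute back u = z**3: now 2*cos(5*z**3)/5.
Answer: 2*cos(5*z**3)/5.


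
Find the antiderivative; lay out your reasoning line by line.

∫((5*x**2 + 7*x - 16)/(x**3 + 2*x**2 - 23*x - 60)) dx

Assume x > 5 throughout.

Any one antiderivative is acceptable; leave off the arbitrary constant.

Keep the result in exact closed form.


Step 1. Decompose ∫((5*x**2 + 7*x - 16)/(x**3 + 2*x**2 - 23*x - 60)) dx by partial fractions, (5*x**2 + 7*x - 16)/(x**3 + 2*x**2 - 23*x - 60) = 4/(x + 4) - 1/(x + 3) + 2/(x - 5): now ∫(2/(x - 5)) dx + ∫(-1/(x + 3)) dx + ∫(4/(x + 4)) dx.
Step 2. Evaluate the standard form [assuming x > -3]: now -log(x + 3) + ∫(2/(x - 5)) dx + ∫(4/(x + 4)) dx.
Step 3. Evaluate the standard form [assuming x > -4]: now -log(x + 3) + 4*log(x + 4) + ∫(2/(x - 5)) dx.
Step 4. Evaluate the standard form [assuming x > 5]: now 2*log(x - 5) - log(x + 3) + 4*log(x + 4).
Answer: 2*log(x - 5) - log(x + 3) + 4*log(x + 4).


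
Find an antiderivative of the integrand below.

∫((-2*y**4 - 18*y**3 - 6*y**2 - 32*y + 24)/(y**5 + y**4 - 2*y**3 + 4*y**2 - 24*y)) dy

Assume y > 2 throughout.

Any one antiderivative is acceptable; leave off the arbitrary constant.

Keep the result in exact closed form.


Answer: -log(y) - 3*log(y - 2) + 2*log(y + 3) - 2*atan(y/2).


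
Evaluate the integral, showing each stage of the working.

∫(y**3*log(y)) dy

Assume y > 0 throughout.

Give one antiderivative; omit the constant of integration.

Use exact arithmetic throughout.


Step 1. Integrate ∫(y**3*log(y)) dy by parts with u = log(y), dv = (y**3) dy, so v = y**4/4 [assuming y > 0]: now y**4*log(y)/4 + ∫(-y**3/4) dy.
Step 2. Evaluate the standard form: now y**4*log(y)/4 - y**4/16.
Answer: y**4*log(y)/4 - y**4/16.


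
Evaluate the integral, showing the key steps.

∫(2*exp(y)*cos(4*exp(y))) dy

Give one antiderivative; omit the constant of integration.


Step 1. Substitute u = exp(y), turning ∫(2*exp(y)*cos(4*exp(y))) dy into ∫(2*cos(4*u)) du: now ∫(2*cos(4*u)) du.
Step 2. Evaluate the standard form: now sin(4*u)/2.
Step 3. Substitute back u = exp(y): now sin(4*exp(y))/2.
Answer: sin(4*exp(y))/2.


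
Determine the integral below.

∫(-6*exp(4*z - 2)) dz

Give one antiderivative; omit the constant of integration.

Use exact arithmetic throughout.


Answer: -3*exp(4*z - 2)/2.


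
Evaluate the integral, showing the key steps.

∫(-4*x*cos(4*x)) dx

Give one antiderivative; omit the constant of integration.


Step 1. Integrate ∫(-4*x*cos(4*x)) dx by parts with u = x, dv = (-4*cos(4*x)) dx, so v = -sin(4*x): now -x*sin(4*x) + ∫(sin(4*x)) dx.
Step 2. Evaluate the standard form: now -x*sin(4*x) - cos(4*x)/4.
Answer: -x*sin(4*x) - cos(4*x)/4.


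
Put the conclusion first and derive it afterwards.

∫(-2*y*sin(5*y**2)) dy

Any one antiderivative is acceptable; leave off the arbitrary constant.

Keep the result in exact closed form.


The answer is cos(5*y**2)/5.
Step 1. Substitute u = y**2, turning ∫(-2*y*sin(5*y**2)) dy into ∫(-sin(5*u)) du: now ∫(-sin(5*u)) du.
Step 2. Evaluate the standard form: now cos(5*u)/5.
Step 3. Substitute back u = y**2: now cos(5*y**2)/5.
Answer: cos(5*y**2)/5.


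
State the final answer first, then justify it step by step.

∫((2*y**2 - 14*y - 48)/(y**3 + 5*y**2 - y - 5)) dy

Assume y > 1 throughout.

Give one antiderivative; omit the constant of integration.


The answer is -5*log(y - 1) + 4*log(y + 1) + 3*log(y + 5).
Step 1. Decompose ∫((2*y**2 - 14*y - 48)/(y**3 + 5*y**2 - y - 5)) dy by partial fractions, (2*y**2 - 14*y - 48)/(y**3 + 5*y**2 - y - 5) = 3/(y + 5) + 4/(y + 1) - 5/(y - 1): now ∫(-5/(y - 1)) dy + ∫(4/(y + 1)) dy + ∫(3/(y + 5)) dy.
Step 2. Evaluate the standard form [assuming y > -5]: now 3*log(y + 5) + ∫(-5/(y - 1)) dy + ∫(4/(y + 1)) dy.
Step 3. Evaluate the standard form [assuming y > 1]: now -5*log(y - 1) + 3*log(y + 5) + ∫(4/(y + 1)) dy.
Step 4. Evaluate the standard form [assuming y > -1]: now -5*log(y - 1) + 4*log(y + 1) + 3*log(y + 5).
Answer: -5*log(y - 1) + 4*log(y + 1) + 3*log(y + 5).


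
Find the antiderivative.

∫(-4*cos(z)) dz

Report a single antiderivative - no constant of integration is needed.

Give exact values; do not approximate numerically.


Answer: -4*sin(z).


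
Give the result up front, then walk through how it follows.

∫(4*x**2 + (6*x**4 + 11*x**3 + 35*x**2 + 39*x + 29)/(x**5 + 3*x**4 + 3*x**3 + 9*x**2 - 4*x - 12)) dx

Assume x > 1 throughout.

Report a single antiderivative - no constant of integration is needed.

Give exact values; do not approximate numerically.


The answer is 4*x**3/3 + 3*log(x - 1) - log(x + 1) + 4*log(x + 3) + atan(x/2)/2.
Step 1. Rewrite: now ∫(4*x**2) dx + ∫((6*x**4 + 11*x**3 + 35*x**2 + 39*x + 29)/(x**5 + 3*x**4 + 3*x**3 + 9*x**2 - 4*x - 12)) dx.
Step 2. Decompose ∫((6*x**4 + 11*x**3 + 35*x**2 + 39*x + 29)/(x**5 + 3*x**4 + 3*x**3 + 9*x**2 - 4*x - 12)) dx by partial fractions, (6*x**4 + 11*x**3 + 35*x**2 + 39*x + 29)/(x**5 + 3*x**4 + 3*x**3 + 9*x**2 - 4*x - 12) = 1/(x**2 + 4) + 4/(x + 3) - 1/(x + 1) + 3/(x - 1): now ∫(4*x**2) dx + ∫(3/(x - 1)) dx + ∫(-1/(x + 1)) dx + ∫(4/(x + 3)) dx + ∫(1/(x**2 + 4)) dx.
Step 3. Evaluate the standard form [assuming x > -3]: now 4*log(x + 3) + ∫(4*x**2) dx + ∫(3/(x - 1)) dx + ∫(-1/(x + 1)) dx + ∫(1/(x**2 + 4)) dx.
Step 4. Evaluate the standard form [assuming x > -1]: now -log(x + 1) + 4*log(x + 3) + ∫(4*x**2) dx + ∫(3/(x - 1)) dx + ∫(1/(x**2 + 4)) dx.
Step 5. Evaluate the standard form [assuming x > 1]: now 3*log(x - 1) - log(x + 1) + 4*log(x + 3) + ∫(4*x**2) dx + ∫(1/(x**2 + 4)) dx.
Step 6. Evaluate the standard form: now 3*log(x - 1) - log(x + 1) + 4*log(x + 3) + atan(x/2)/2 + ∫(4*x**2) dx.
Step 7. Evaluate the standard form: now 4*x**3/3 + 3*log(x - 1) - log(x + 1) + 4*log(x + 3) + atan(x/2)/2.
Answer: 4*x**3/3 + 3*log(x - 1) - log(x + 1) + 4*log(x + 3) + atan(x/2)/2.


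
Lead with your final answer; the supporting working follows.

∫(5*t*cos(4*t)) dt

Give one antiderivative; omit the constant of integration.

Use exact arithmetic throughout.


The answer is 5*t*sin(4*t)/4 + 5*cos(4*t)/16.
Step 1. Integrate ∫(5*t*cos(4*t)) dt by parts with u = t, dv = (5*cos(4*t)) dt, so v = 5*sin(4*t)/4: now 5*t*sin(4*t)/4 + ∫(-5*sin(4*t)/4) dt.
Step 2. Evaluate the standard form: now 5*t*sin(4*t)/4 + 5*cos(4*t)/16.
Answer: 5*t*sin(4*t)/4 + 5*cos(4*t)/16.


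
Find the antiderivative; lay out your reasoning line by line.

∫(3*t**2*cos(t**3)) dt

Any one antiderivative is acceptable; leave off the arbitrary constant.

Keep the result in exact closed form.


Step 1. Substitute u = t**3, turning ∫(3*t**2*cos(t**3)) dt into ∫(cos(u)) du: now ∫(cos(u)) du.
Step 2. Evaluate the standard form: now sin(u).
Step 3. Substitute back u = t**3: now sin(t**3).
Answer: sin(t**3).


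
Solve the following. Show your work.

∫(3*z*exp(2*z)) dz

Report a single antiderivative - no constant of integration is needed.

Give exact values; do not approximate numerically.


Step 1. Integrate ∫(3*z*exp(2*z)) dz by parts with u = z, dv = (3*exp(2*z)) dz, so v = 3*exp(2*z)/2: now 3*z*exp(2*z)/2 + ∫(-3*exp(2*z)/2) dz.
Step 2. Evaluate the standard form: now 3*z*exp(2*z)/2 - 3*exp(2*z)/4.
Answer: 3*z*exp(2*z)/2 - 3*exp(2*z)/4.


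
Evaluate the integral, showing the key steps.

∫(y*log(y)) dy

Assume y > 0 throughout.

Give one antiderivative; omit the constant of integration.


Step 1. Integrate ∫(y*log(y)) dy by parts with u = log(y), dv = (y) dy, so v = y**2/2 [assuming y > 0]: now y**2*log(y)/2 + ∫(-y/2) dy.
Step 2. Evaluate the standard form: now y**2*log(y)/2 - y**2/4.
Answer: y**2*log(y)/2 - y**2/4.


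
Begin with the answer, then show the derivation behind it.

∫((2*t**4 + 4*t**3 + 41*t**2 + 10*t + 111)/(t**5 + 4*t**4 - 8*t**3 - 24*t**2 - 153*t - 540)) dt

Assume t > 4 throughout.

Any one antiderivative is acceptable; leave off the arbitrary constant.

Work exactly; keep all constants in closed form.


The answer is log(t - 4) - 2*log(t + 3) + 3*log(t + 5) + atan(t/3)/3.
Step 1. Decompose ∫((2*t**4 + 4*t**3 + 41*t**2 + 10*t + 111)/(t**5 + 4*t**4 - 8*t**3 - 24*t**2 - 153*t - 540)) dt by partial fractions, (2*t**4 + 4*t**3 + 41*t**2 + 10*t + 111)/(t**5 + 4*t**4 - 8*t**3 - 24*t**2 - 153*t - 540) = 1/(t**2 + 9) + 3/(t + 5) - 2/(t + 3) + 1/(t - 4): now ∫(1/(t - 4)) dt + ∫(-2/(t + 3)) dt + ∫(3/(t + 5)) dt + ∫(1/(t**2 + 9)) dt.
Step 2. Evaluate the standard form [assuming t > -5]: now 3*log(t + 5) + ∫(1/(t - 4)) dt + ∫(-2/(t + 3)) dt + ∫(1/(t**2 + 9)) dt.
Step 3. Evaluate the standard form [assuming t > -3]: now -2*log(t + 3) + 3*log(t + 5) + ∫(1/(t - 4)) dt + ∫(1/(t**2 + 9)) dt.
Step 4. Evaluate the standard form [assuming t > 4]: now log(t - 4) - 2*log(t + 3) + 3*log(t + 5) + ∫(1/(t**2 + 9)) dt.
Step 5. Evaluate the standard form: now log(t - 4) - 2*log(t + 3) + 3*log(t + 5) + atan(t/3)/3.
Answer: log(t - 4) - 2*log(t + 3) + 3*log(t + 5) + atan(t/3)/3.
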